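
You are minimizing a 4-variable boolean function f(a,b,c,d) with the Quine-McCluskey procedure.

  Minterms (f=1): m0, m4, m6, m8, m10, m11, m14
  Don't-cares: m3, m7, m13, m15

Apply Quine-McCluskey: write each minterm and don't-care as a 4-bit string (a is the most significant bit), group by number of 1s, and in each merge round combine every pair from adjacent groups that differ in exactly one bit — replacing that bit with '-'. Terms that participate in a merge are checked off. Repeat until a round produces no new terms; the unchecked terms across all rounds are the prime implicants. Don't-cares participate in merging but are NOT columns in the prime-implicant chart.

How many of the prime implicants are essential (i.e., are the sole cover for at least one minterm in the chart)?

[col 0] 0000*, 0011*, 0100*, 0110*, 0111*, 1000*, 1010*, 1011*, 1101*, 1110*, 1111*
[col 1] -000, -011*, -110*, -111*, 0-00, 0-11*, 01-0, 011-*, 1-10*, 1-11*, 10-0, 101-*, 11-1, 111-*
[col 2] --11, -11-, 1-1-
Prime implicants: --11, -000, -11-, 0-00, 01-0, 1-1-, 10-0, 11-1
PI chart (minterm → PIs covering it):
  0 | -000,0-00
  4 | 0-00,01-0
  6 | -11-,01-0
  8 | -000,10-0
  10 | 1-1-,10-0
  11 | --11,1-1-
  14 | -11-,1-1-
(no essential prime implicants)

0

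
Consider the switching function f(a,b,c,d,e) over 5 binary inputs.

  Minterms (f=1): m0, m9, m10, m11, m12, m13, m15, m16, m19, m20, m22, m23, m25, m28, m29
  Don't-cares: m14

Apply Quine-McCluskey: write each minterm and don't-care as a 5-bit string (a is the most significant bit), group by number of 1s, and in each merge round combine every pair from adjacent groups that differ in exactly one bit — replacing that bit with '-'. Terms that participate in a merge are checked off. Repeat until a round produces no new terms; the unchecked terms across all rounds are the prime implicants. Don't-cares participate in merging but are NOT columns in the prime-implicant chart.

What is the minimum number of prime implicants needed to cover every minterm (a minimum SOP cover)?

size-2^0 implicants → 00000(✓)  01001(✓)  01010(✓)  01011(✓)  01100(✓)  01101(✓)  01110(✓)  01111(✓)  10000(✓)  10011(✓)  10100(✓)  10110(✓)  10111(✓)  11001(✓)  11100(✓)  11101(✓)
size-2^1 implicants → -0000  -1001(✓)  -1100(✓)  -1101(✓)  01-01(✓)  01-10(✓)  01-11(✓)  010-1(✓)  0101-(✓)  011-0(✓)  011-1(✓)  0110-(✓)  0111-(✓)  1-100  10-00  10-11  101-0  1011-  11-01(✓)  1110-(✓)
size-2^2 implicants → -1-01  -110-  01--1  01-1-  011--
Unchecked terms (primes): -0000, -1-01, -110-, 01--1, 01-1-, 011--, 1-100, 10-00, 10-11, 101-0, 1011-
Minterm coverage:
  m0 ⊆ -0000 [E]
  m9 ⊆ -1-01,01--1
  m10 ⊆ 01-1- [E]
  m11 ⊆ 01--1,01-1-
  m12 ⊆ -110-,011--
  m13 ⊆ -1-01,-110-,01--1,011--
  m15 ⊆ 01--1,01-1-,011--
  m16 ⊆ -0000,10-00
  m19 ⊆ 10-11 [E]
  m20 ⊆ 1-100,10-00,101-0
  m22 ⊆ 101-0,1011-
  m23 ⊆ 10-11,1011-
  m25 ⊆ -1-01 [E]
  m28 ⊆ -110-,1-100
  m29 ⊆ -1-01,-110-
E = {-0000, -1-01, 01-1-, 10-11}
Petrick residual → -110-, 101-0
Cover = b'c'd'e' + bd'e + bcd' + a'bd + ab'de + ab'ce'  |cover|=6

6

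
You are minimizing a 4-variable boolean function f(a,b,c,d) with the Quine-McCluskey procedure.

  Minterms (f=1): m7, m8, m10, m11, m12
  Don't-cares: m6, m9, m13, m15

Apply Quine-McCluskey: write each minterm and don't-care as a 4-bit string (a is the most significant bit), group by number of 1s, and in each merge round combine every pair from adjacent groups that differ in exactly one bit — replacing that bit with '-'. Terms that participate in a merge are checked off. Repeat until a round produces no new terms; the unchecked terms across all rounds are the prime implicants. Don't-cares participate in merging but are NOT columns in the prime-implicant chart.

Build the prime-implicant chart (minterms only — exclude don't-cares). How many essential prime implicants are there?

size-2^0 implicants → 0110(✓)  0111(✓)  1000(✓)  1001(✓)  1010(✓)  1011(✓)  1100(✓)  1101(✓)  1111(✓)
size-2^1 implicants → -111  011-  1-00(✓)  1-01(✓)  1-11(✓)  10-0(✓)  10-1(✓)  100-(✓)  101-(✓)  11-1(✓)  110-(✓)
size-2^2 implicants → 1--1  1-0-  10--
Unchecked terms (primes): -111, 011-, 1--1, 1-0-, 10--
Minterm coverage:
  m7 ⊆ -111,011-
  m8 ⊆ 1-0-,10--
  m10 ⊆ 10-- [E]
  m11 ⊆ 1--1,10--
  m12 ⊆ 1-0- [E]
E = {1-0-, 10--}

2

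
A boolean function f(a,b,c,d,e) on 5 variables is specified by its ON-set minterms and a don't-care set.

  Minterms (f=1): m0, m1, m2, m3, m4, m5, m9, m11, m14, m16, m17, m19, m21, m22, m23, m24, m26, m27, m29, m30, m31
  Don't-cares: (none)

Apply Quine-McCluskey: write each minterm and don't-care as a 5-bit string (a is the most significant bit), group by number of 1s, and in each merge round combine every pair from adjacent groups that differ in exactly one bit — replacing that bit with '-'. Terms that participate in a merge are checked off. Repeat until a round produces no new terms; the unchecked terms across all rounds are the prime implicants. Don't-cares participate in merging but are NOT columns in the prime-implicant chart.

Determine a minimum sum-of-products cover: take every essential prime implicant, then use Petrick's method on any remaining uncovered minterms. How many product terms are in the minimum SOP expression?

9

[col 0] 00000*, 00001*, 00010*, 00011*, 00100*, 00101*, 01001*, 01011*, 01110*, 10000*, 10001*, 10011*, 10101*, 10110*, 10111*, 11000*, 11010*, 11011*, 11101*, 11110*, 11111*
[col 1] -0000*, -0001*, -0011*, -0101*, -1011*, -1110, 0-001*, 0-011*, 00-00*, 00-01*, 000-0*, 000-1*, 0000-*, 0001-*, 0010-*, 010-1*, 1-000, 1-011*, 1-101*, 1-110*, 1-111*, 10-01*, 10-11*, 100-1*, 1000-*, 101-1*, 1011-*, 11-10*, 11-11*, 110-0, 1101-*, 111-1*, 1111-*
[col 2] --011, -0-01, -00-1, -000-, 0-0-1, 00-0-, 000--, 1--11, 1-1-1, 1-11-, 10--1, 11-1-
Prime implicants: --011, -0-01, -00-1, -000-, -1110, 0-0-1, 00-0-, 000--, 1--11, 1-000, 1-1-1, 1-11-, 10--1, 11-1-, 110-0
PI chart (minterm → PIs covering it):
  0 | -000-,00-0-,000--
  1 | -0-01,-00-1,-000-,0-0-1,00-0-,000--
  2 | 000--  (sole → essential)
  3 | --011,-00-1,0-0-1,000--
  4 | 00-0-  (sole → essential)
  5 | -0-01,00-0-
  9 | 0-0-1  (sole → essential)
  11 | --011,0-0-1
  14 | -1110  (sole → essential)
  16 | -000-,1-000
  17 | -0-01,-00-1,-000-,10--1
  19 | --011,-00-1,1--11,10--1
  21 | -0-01,1-1-1,10--1
  22 | 1-11-  (sole → essential)
  23 | 1--11,1-1-1,1-11-,10--1
  24 | 1-000,110-0
  26 | 11-1-,110-0
  27 | --011,1--11,11-1-
  29 | 1-1-1  (sole → essential)
  30 | -1110,1-11-,11-1-
  31 | 1--11,1-1-1,1-11-,11-1-
Essential prime implicants: -1110, 0-0-1, 00-0-, 000--, 1-1-1, 1-11-
Petrick residual → --011, -000-, 110-0
Minimum SOP uses 9 PIs: c'de + b'c'd' + bcde' + a'c'e + a'b'd' + a'b'c' + ace + acd + abc'e'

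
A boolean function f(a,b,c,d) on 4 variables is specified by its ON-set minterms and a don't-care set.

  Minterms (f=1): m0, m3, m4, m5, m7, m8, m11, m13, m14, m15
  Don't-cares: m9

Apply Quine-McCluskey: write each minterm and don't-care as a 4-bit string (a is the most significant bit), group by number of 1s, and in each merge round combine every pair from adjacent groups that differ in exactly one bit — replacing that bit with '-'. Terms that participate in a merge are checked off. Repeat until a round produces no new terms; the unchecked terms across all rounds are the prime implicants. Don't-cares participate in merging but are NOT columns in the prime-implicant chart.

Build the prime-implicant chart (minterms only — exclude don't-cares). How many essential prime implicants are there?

Round 0: 0000✓ 0011✓ 0100✓ 0101✓ 0111✓ 1000✓ 1001✓ 1011✓ 1101✓ 1110✓ 1111✓
Round 1: -000 -011✓ -101✓ -111✓ 0-00 0-11✓ 01-1✓ 010- 1-01✓ 1-11✓ 10-1✓ 100- 11-1✓ 111-
Round 2: --11 -1-1 1--1
PIs = {--11, -000, -1-1, 0-00, 010-, 1--1, 100-, 111-}
Coverage chart:
  m0: -000,0-00
  m3: --11 ←essential
  m4: 0-00,010-
  m5: -1-1,010-
  m7: --11,-1-1
  m8: -000,100-
  m11: --11,1--1
  m13: -1-1,1--1
  m14: 111- ←essential
  m15: --11,-1-1,1--1,111-
Essential: --11, 111-

2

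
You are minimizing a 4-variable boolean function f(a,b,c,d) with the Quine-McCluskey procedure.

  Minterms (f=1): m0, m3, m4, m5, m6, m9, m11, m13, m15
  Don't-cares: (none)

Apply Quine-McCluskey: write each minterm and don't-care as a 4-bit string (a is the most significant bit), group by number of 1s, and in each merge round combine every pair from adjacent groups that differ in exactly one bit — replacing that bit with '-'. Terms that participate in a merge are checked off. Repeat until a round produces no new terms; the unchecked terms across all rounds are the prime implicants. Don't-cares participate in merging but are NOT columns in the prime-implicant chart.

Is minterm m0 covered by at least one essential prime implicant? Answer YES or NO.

YES

[col 0] 0000*, 0011*, 0100*, 0101*, 0110*, 1001*, 1011*, 1101*, 1111*
[col 1] -011, -101, 0-00, 01-0, 010-, 1-01*, 1-11*, 10-1*, 11-1*
[col 2] 1--1
Prime implicants: -011, -101, 0-00, 01-0, 010-, 1--1
PI chart (minterm → PIs covering it):
  0 | 0-00  (sole → essential)
  3 | -011  (sole → essential)
  4 | 0-00,01-0,010-
  5 | -101,010-
  6 | 01-0  (sole → essential)
  9 | 1--1  (sole → essential)
  11 | -011,1--1
  13 | -101,1--1
  15 | 1--1  (sole → essential)
Essential prime implicants: -011, 0-00, 01-0, 1--1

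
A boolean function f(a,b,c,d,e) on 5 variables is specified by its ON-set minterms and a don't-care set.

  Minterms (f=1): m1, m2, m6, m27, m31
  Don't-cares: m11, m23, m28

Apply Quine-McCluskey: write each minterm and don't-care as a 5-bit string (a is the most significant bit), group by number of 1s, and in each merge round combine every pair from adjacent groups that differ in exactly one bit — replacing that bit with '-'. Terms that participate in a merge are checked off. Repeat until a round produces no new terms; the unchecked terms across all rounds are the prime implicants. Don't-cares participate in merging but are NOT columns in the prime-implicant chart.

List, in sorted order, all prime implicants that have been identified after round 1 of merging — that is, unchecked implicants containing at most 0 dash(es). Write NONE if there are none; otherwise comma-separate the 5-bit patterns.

00001, 11100

size-2^0 implicants → 00001  00010(✓)  00110(✓)  01011(✓)  10111(✓)  11011(✓)  11100  11111(✓)
size-2^1 implicants → -1011  00-10  1-111  11-11
Unchecked terms (primes): -1011, 00-10, 00001, 1-111, 11-11, 11100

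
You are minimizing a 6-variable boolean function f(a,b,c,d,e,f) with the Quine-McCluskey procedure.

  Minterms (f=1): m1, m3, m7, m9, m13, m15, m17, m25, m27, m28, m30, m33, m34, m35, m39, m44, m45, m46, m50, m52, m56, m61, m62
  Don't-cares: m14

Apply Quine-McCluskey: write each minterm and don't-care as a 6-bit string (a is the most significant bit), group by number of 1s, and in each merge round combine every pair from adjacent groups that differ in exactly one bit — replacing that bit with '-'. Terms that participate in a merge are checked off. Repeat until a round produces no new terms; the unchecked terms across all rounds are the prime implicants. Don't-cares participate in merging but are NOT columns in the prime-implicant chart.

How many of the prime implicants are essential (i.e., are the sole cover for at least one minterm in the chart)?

10

[col 0] 000001*, 000011*, 000111*, 001001*, 001101*, 001110*, 001111*, 010001*, 011001*, 011011*, 011100*, 011110*, 100001*, 100010*, 100011*, 100111*, 101100*, 101101*, 101110*, 110010*, 110100, 111000, 111101*, 111110*
[col 1] -00001*, -00011*, -00111*, -01101, -01110*, -11110*, 0-0001*, 0-1001*, 0-1110*, 00-001*, 00-111, 000-11*, 0000-1*, 001-01, 0011-1, 00111-, 01-001*, 0110-1, 0111-0, 1-0010, 1-1101, 1-1110*, 100-11*, 1000-1*, 10001-, 1011-0, 10110-
[col 2] --1110, -00-11, -000-1, 0--001
Prime implicants: --1110, -00-11, -000-1, -01101, 0--001, 00-111, 001-01, 0011-1, 00111-, 0110-1, 0111-0, 1-0010, 1-1101, 10001-, 1011-0, 10110-, 110100, 111000
PI chart (minterm → PIs covering it):
  1 | -000-1,0--001
  3 | -00-11,-000-1
  7 | -00-11,00-111
  9 | 0--001,001-01
  13 | -01101,001-01,0011-1
  15 | 00-111,0011-1,00111-
  17 | 0--001  (sole → essential)
  25 | 0--001,0110-1
  27 | 0110-1  (sole → essential)
  28 | 0111-0  (sole → essential)
  30 | --1110,0111-0
  33 | -000-1  (sole → essential)
  34 | 1-0010,10001-
  35 | -00-11,-000-1,10001-
  39 | -00-11  (sole → essential)
  44 | 1011-0,10110-
  45 | -01101,1-1101,10110-
  46 | --1110,1011-0
  50 | 1-0010  (sole → essential)
  52 | 110100  (sole → essential)
  56 | 111000  (sole → essential)
  61 | 1-1101  (sole → essential)
  62 | --1110  (sole → essential)
Essential prime implicants: --1110, -00-11, -000-1, 0--001, 0110-1, 0111-0, 1-0010, 1-1101, 110100, 111000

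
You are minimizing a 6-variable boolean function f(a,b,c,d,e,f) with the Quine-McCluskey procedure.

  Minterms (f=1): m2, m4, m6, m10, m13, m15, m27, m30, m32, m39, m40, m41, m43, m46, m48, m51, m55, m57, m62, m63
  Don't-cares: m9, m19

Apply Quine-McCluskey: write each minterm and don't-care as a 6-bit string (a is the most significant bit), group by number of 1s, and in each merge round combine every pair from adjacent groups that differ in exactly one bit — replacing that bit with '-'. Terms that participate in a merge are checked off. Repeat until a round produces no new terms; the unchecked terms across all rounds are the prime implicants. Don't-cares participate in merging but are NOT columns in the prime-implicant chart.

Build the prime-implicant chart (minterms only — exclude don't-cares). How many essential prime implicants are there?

[col 0] 000010*, 000100*, 000110*, 001001*, 001010*, 001101*, 001111*, 010011*, 011011*, 011110*, 100000*, 100111*, 101000*, 101001*, 101011*, 101110*, 110000*, 110011*, 110111*, 111001*, 111110*, 111111*
[col 1] -01001, -10011, -11110, 00-010, 000-10, 0001-0, 001-01, 0011-1, 01-011, 1-0000, 1-0111, 1-1001, 1-1110, 10-000, 1010-1, 10100-, 11-111, 110-11, 11111-
Prime implicants: -01001, -10011, -11110, 00-010, 000-10, 0001-0, 001-01, 0011-1, 01-011, 1-0000, 1-0111, 1-1001, 1-1110, 10-000, 1010-1, 10100-, 11-111, 110-11, 11111-
PI chart (minterm → PIs covering it):
  2 | 00-010,000-10
  4 | 0001-0  (sole → essential)
  6 | 000-10,0001-0
  10 | 00-010  (sole → essential)
  13 | 001-01,0011-1
  15 | 0011-1  (sole → essential)
  27 | 01-011  (sole → essential)
  30 | -11110  (sole → essential)
  32 | 1-0000,10-000
  39 | 1-0111  (sole → essential)
  40 | 10-000,10100-
  41 | -01001,1-1001,1010-1,10100-
  43 | 1010-1  (sole → essential)
  46 | 1-1110  (sole → essential)
  48 | 1-0000  (sole → essential)
  51 | -10011,110-11
  55 | 1-0111,11-111,110-11
  57 | 1-1001  (sole → essential)
  62 | -11110,1-1110,11111-
  63 | 11-111,11111-
Essential prime implicants: -11110, 00-010, 0001-0, 0011-1, 01-011, 1-0000, 1-0111, 1-1001, 1-1110, 1010-1

10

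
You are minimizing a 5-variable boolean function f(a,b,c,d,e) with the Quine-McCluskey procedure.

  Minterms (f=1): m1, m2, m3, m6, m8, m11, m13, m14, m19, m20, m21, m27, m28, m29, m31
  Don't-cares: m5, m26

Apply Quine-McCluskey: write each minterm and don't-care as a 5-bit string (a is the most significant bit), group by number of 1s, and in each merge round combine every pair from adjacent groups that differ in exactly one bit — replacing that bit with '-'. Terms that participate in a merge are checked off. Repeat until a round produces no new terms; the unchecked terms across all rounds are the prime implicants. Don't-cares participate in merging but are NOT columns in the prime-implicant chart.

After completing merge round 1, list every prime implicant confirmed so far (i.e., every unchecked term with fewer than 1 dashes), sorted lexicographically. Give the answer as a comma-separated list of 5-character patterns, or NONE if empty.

Round 0: 00001✓ 00010✓ 00011✓ 00101✓ 00110✓ 01000 01011✓ 01101✓ 01110✓ 10011✓ 10100✓ 10101✓ 11010✓ 11011✓ 11100✓ 11101✓ 11111✓
Round 1: -0011✓ -0101✓ -1011✓ -1101✓ 0-011✓ 0-101✓ 0-110 00-01 00-10 000-1 0001- 1-011✓ 1-100✓ 1-101✓ 1010-✓ 11-11 1101- 111-1 1110-✓
Round 2: --011 --101 1-10-
PIs = {--011, --101, 0-110, 00-01, 00-10, 000-1, 0001-, 01000, 1-10-, 11-11, 1101-, 111-1}

01000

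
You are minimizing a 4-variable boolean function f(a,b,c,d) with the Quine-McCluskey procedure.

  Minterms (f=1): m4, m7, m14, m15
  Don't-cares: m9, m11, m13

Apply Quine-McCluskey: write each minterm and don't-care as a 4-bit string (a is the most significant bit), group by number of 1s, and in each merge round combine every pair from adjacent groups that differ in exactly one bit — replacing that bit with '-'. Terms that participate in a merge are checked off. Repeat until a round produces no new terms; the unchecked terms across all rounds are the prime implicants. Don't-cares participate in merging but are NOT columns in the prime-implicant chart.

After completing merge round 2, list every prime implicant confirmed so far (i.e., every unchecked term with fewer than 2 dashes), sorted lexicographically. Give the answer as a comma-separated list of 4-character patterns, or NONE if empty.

-111, 0100, 111-

size-2^0 implicants → 0100  0111(✓)  1001(✓)  1011(✓)  1101(✓)  1110(✓)  1111(✓)
size-2^1 implicants → -111  1-01(✓)  1-11(✓)  10-1(✓)  11-1(✓)  111-
size-2^2 implicants → 1--1
Unchecked terms (primes): -111, 0100, 1--1, 111-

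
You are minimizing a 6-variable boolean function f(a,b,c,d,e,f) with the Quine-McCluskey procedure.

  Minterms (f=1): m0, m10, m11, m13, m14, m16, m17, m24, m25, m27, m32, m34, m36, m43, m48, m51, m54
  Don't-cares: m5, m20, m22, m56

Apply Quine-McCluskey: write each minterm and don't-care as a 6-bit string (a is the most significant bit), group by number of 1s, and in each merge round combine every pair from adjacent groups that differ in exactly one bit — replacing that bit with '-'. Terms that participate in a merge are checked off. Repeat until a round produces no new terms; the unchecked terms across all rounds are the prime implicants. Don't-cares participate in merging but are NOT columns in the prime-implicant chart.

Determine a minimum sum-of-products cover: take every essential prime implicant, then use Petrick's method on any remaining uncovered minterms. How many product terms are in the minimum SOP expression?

Round 0: 000000✓ 000101✓ 001010✓ 001011✓ 001101✓ 001110✓ 010000✓ 010001✓ 010100✓ 010110✓ 011000✓ 011001✓ 011011✓ 100000✓ 100010✓ 100100✓ 101011✓ 110000✓ 110011 110110✓ 111000✓
Round 1: -00000✓ -01011 -10000✓ -10110 -11000✓ 0-0000✓ 0-1011 00-101 001-10 00101- 01-000✓ 01-001✓ 010-00 01000-✓ 0101-0 0110-1 01100-✓ 1-0000✓ 100-00 1000-0 11-000✓
Round 2: --0000 -1-000 01-00-
PIs = {--0000, -01011, -1-000, -10110, 0-1011, 00-101, 001-10, 00101-, 01-00-, 010-00, 0101-0, 0110-1, 100-00, 1000-0, 110011}
Coverage chart:
  m0: --0000 ←essential
  m10: 001-10,00101-
  m11: -01011,0-1011,00101-
  m13: 00-101 ←essential
  m14: 001-10 ←essential
  m16: --0000,-1-000,01-00-,010-00
  m17: 01-00- ←essential
  m24: -1-000,01-00-
  m25: 01-00-,0110-1
  m27: 0-1011,0110-1
  m32: --0000,100-00,1000-0
  m34: 1000-0 ←essential
  m36: 100-00 ←essential
  m43: -01011 ←essential
  m48: --0000,-1-000
  m51: 110011 ←essential
  m54: -10110 ←essential
Essential: --0000, -01011, -10110, 00-101, 001-10, 01-00-, 100-00, 1000-0, 110011
Petrick residual → 0-1011
Min cover (10 terms): c'd'e'f' + b'cd'ef + bc'def' + a'cd'ef + a'b'de'f + a'b'cef' + a'bd'e' + ab'c'e'f' + ab'c'd'f' + abc'd'ef

10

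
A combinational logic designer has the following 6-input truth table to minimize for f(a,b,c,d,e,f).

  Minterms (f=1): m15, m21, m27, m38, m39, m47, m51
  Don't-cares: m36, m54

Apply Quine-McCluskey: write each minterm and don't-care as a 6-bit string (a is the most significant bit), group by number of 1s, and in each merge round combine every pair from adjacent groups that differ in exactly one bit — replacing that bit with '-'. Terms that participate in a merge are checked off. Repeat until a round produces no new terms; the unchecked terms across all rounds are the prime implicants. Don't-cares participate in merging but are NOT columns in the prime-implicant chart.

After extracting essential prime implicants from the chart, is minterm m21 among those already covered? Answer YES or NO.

YES

Round 0: 001111✓ 010101 011011 100100✓ 100110✓ 100111✓ 101111✓ 110011 110110✓
Round 1: -01111 1-0110 10-111 1001-0 10011-
PIs = {-01111, 010101, 011011, 1-0110, 10-111, 1001-0, 10011-, 110011}
Coverage chart:
  m15: -01111 ←essential
  m21: 010101 ←essential
  m27: 011011 ←essential
  m38: 1-0110,1001-0,10011-
  m39: 10-111,10011-
  m47: -01111,10-111
  m51: 110011 ←essential
Essential: -01111, 010101, 011011, 110011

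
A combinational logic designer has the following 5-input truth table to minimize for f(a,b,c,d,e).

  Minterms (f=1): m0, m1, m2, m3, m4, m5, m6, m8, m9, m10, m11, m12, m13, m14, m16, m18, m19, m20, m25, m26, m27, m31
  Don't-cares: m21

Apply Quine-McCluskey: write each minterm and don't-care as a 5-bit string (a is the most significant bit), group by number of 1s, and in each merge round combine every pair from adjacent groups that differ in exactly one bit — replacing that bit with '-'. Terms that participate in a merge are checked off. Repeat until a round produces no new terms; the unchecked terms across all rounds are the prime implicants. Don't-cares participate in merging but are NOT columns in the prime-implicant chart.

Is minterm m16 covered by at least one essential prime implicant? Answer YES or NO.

Round 0: 00000✓ 00001✓ 00010✓ 00011✓ 00100✓ 00101✓ 00110✓ 01000✓ 01001✓ 01010✓ 01011✓ 01100✓ 01101✓ 01110✓ 10000✓ 10010✓ 10011✓ 10100✓ 10101✓ 11001✓ 11010✓ 11011✓ 11111✓
Round 1: -0000✓ -0010✓ -0011✓ -0100✓ -0101✓ -1001✓ -1010✓ -1011✓ 0-000✓ 0-001✓ 0-010✓ 0-011✓ 0-100✓ 0-101✓ 0-110✓ 00-00✓ 00-01✓ 00-10✓ 000-0✓ 000-1✓ 0000-✓ 0001-✓ 001-0✓ 0010-✓ 01-00✓ 01-01✓ 01-10✓ 010-0✓ 010-1✓ 0100-✓ 0101-✓ 011-0✓ 0110-✓ 1-010✓ 1-011✓ 10-00✓ 100-0✓ 1001-✓ 1010-✓ 11-11 110-1✓ 1101-✓
Round 2: --010✓ --011✓ -0-00 -00-0 -001-✓ -010- -10-1 -101-✓ 0--00✓ 0--01✓ 0--10✓ 0-0-0✓ 0-0-1✓ 0-00-✓ 0-01-✓ 0-1-0✓ 0-10-✓ 00--0✓ 00-0-✓ 000--✓ 01--0✓ 01-0-✓ 010--✓ 1-01-✓
Round 3: --01- 0---0 0--0- 0-0--
PIs = {--01-, -0-00, -00-0, -010-, -10-1, 0---0, 0--0-, 0-0--, 11-11}
Coverage chart:
  m0: -0-00,-00-0,0---0,0--0-,0-0--
  m1: 0--0-,0-0--
  m2: --01-,-00-0,0---0,0-0--
  m3: --01-,0-0--
  m4: -0-00,-010-,0---0,0--0-
  m5: -010-,0--0-
  m6: 0---0 ←essential
  m8: 0---0,0--0-,0-0--
  m9: -10-1,0--0-,0-0--
  m10: --01-,0---0,0-0--
  m11: --01-,-10-1,0-0--
  m12: 0---0,0--0-
  m13: 0--0- ←essential
  m14: 0---0 ←essential
  m16: -0-00,-00-0
  m18: --01-,-00-0
  m19: --01- ←essential
  m20: -0-00,-010-
  m25: -10-1 ←essential
  m26: --01- ←essential
  m27: --01-,-10-1,11-11
  m31: 11-11 ←essential
Essential: --01-, -10-1, 0---0, 0--0-, 11-11

NO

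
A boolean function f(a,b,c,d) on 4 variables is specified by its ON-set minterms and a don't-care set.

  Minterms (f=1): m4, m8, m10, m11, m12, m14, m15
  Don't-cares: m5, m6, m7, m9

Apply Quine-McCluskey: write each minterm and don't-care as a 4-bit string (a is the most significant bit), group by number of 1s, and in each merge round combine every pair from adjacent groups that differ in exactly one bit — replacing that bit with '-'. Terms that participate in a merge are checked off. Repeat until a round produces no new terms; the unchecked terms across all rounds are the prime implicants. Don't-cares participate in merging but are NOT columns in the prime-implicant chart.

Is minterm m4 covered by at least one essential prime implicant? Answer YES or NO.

NO

size-2^0 implicants → 0100(✓)  0101(✓)  0110(✓)  0111(✓)  1000(✓)  1001(✓)  1010(✓)  1011(✓)  1100(✓)  1110(✓)  1111(✓)
size-2^1 implicants → -100(✓)  -110(✓)  -111(✓)  01-0(✓)  01-1(✓)  010-(✓)  011-(✓)  1-00(✓)  1-10(✓)  1-11(✓)  10-0(✓)  10-1(✓)  100-(✓)  101-(✓)  11-0(✓)  111-(✓)
size-2^2 implicants → -1-0  -11-  01--  1--0  1-1-  10--
Unchecked terms (primes): -1-0, -11-, 01--, 1--0, 1-1-, 10--
Minterm coverage:
  m4 ⊆ -1-0,01--
  m8 ⊆ 1--0,10--
  m10 ⊆ 1--0,1-1-,10--
  m11 ⊆ 1-1-,10--
  m12 ⊆ -1-0,1--0
  m14 ⊆ -1-0,-11-,1--0,1-1-
  m15 ⊆ -11-,1-1-
(no essential prime implicants)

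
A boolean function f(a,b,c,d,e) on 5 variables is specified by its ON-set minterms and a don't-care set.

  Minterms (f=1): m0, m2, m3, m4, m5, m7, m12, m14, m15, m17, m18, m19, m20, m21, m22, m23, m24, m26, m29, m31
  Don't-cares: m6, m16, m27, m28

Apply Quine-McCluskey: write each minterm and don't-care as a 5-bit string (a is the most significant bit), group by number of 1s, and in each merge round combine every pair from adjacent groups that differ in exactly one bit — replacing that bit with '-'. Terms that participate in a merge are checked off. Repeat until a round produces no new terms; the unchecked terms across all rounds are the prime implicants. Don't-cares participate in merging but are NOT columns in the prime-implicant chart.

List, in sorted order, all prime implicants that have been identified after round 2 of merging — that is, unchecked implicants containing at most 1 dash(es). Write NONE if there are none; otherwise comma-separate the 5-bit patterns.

NONE

[col 0] 00000*, 00010*, 00011*, 00100*, 00101*, 00110*, 00111*, 01100*, 01110*, 01111*, 10000*, 10001*, 10010*, 10011*, 10100*, 10101*, 10110*, 10111*, 11000*, 11010*, 11011*, 11100*, 11101*, 11111*
[col 1] -0000*, -0010*, -0011*, -0100*, -0101*, -0110*, -0111*, -1100*, -1111*, 0-100*, 0-110*, 0-111*, 00-00*, 00-10*, 00-11*, 000-0*, 0001-*, 001-0*, 001-1*, 0010-*, 0011-*, 011-0*, 0111-*, 1-000*, 1-010*, 1-011*, 1-100*, 1-101*, 1-111*, 10-00*, 10-01*, 10-10*, 10-11*, 100-0*, 100-1*, 1000-*, 1001-*, 101-0*, 101-1*, 1010-*, 1011-*, 11-00*, 11-11*, 110-0*, 1101-*, 111-1*, 1110-*
[col 2] --100, --111, -0-00*, -0-10*, -0-11*, -00-0*, -001-*, -01-0*, -01-1*, -010-*, -011-*, 0-1-0, 0-11-, 00--0*, 00-1-*, 001--*, 1--00, 1--11, 1-0-0, 1-01-, 1-1-1, 1-10-, 10--0*, 10--1*, 10-0-*, 10-1-*, 100--*, 101--*
[col 3] -0--0, -0-1-, -01--, 10---
Prime implicants: --100, --111, -0--0, -0-1-, -01--, 0-1-0, 0-11-, 1--00, 1--11, 1-0-0, 1-01-, 1-1-1, 1-10-, 10---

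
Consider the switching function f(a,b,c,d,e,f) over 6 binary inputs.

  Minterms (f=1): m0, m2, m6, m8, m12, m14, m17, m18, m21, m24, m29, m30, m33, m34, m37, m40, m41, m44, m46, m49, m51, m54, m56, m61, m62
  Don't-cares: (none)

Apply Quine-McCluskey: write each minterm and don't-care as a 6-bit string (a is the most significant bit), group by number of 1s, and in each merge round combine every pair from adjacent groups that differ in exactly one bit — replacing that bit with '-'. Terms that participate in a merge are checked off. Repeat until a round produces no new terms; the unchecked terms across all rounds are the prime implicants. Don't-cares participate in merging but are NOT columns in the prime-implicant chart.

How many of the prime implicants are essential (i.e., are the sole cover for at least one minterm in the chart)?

8

Round 0: 000000✓ 000010✓ 000110✓ 001000✓ 001100✓ 001110✓ 010001✓ 010010✓ 010101✓ 011000✓ 011101✓ 011110✓ 100001✓ 100010✓ 100101✓ 101000✓ 101001✓ 101100✓ 101110✓ 110001✓ 110011✓ 110110✓ 111000✓ 111101✓ 111110✓
Round 1: -00010 -01000✓ -01100✓ -01110✓ -10001 -11000✓ -11101 -11110✓ 0-0010 0-1000✓ 0-1110✓ 00-000 00-110 000-10 0000-0 001-00✓ 0011-0✓ 01-101 010-01 1-0001 1-1000✓ 1-1110✓ 10-001 100-01 101-00✓ 10100- 1011-0✓ 11-110 1100-1
Round 2: --1000 --1110 -01-00 -011-0
PIs = {--1000, --1110, -00010, -01-00, -011-0, -10001, -11101, 0-0010, 00-000, 00-110, 000-10, 0000-0, 01-101, 010-01, 1-0001, 10-001, 100-01, 10100-, 11-110, 1100-1}
Coverage chart:
  m0: 00-000,0000-0
  m2: -00010,0-0010,000-10,0000-0
  m6: 00-110,000-10
  m8: --1000,-01-00,00-000
  m12: -01-00,-011-0
  m14: --1110,-011-0,00-110
  m17: -10001,010-01
  m18: 0-0010 ←essential
  m21: 01-101,010-01
  m24: --1000 ←essential
  m29: -11101,01-101
  m30: --1110 ←essential
  m33: 1-0001,10-001,100-01
  m34: -00010 ←essential
  m37: 100-01 ←essential
  m40: --1000,-01-00,10100-
  m41: 10-001,10100-
  m44: -01-00,-011-0
  m46: --1110,-011-0
  m49: -10001,1-0001,1100-1
  m51: 1100-1 ←essential
  m54: 11-110 ←essential
  m56: --1000 ←essential
  m61: -11101 ←essential
  m62: --1110,11-110
Essential: --1000, --1110, -00010, -11101, 0-0010, 100-01, 11-110, 1100-1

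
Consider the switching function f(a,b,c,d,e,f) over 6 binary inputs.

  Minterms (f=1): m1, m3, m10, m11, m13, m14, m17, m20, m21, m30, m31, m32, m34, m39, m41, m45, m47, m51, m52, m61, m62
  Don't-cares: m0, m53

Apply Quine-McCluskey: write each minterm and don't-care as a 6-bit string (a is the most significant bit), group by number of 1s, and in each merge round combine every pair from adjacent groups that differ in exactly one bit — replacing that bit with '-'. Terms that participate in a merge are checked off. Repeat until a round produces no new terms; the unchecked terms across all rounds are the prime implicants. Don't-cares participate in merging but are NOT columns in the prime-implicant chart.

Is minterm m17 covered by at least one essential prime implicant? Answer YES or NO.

NO

[col 0] 000000*, 000001*, 000011*, 001010*, 001011*, 001101*, 001110*, 010001*, 010100*, 010101*, 011110*, 011111*, 100000*, 100010*, 100111*, 101001*, 101101*, 101111*, 110011, 110100*, 110101*, 111101*, 111110*
[col 1] -00000, -01101, -10100*, -10101*, -11110, 0-0001, 0-1110, 00-011, 0000-1, 00000-, 001-10, 00101-, 010-01, 01010-*, 01111-, 1-1101, 10-111, 1000-0, 101-01, 1011-1, 11-101, 11010-*
[col 2] -1010-
Prime implicants: -00000, -01101, -1010-, -11110, 0-0001, 0-1110, 00-011, 0000-1, 00000-, 001-10, 00101-, 010-01, 01111-, 1-1101, 10-111, 1000-0, 101-01, 1011-1, 11-101, 110011
PI chart (minterm → PIs covering it):
  1 | 0-0001,0000-1,00000-
  3 | 00-011,0000-1
  10 | 001-10,00101-
  11 | 00-011,00101-
  13 | -01101  (sole → essential)
  14 | 0-1110,001-10
  17 | 0-0001,010-01
  20 | -1010-  (sole → essential)
  21 | -1010-,010-01
  30 | -11110,0-1110,01111-
  31 | 01111-  (sole → essential)
  32 | -00000,1000-0
  34 | 1000-0  (sole → essential)
  39 | 10-111  (sole → essential)
  41 | 101-01  (sole → essential)
  45 | -01101,1-1101,101-01,1011-1
  47 | 10-111,1011-1
  51 | 110011  (sole → essential)
  52 | -1010-  (sole → essential)
  61 | 1-1101,11-101
  62 | -11110  (sole → essential)
Essential prime implicants: -01101, -1010-, -11110, 01111-, 10-111, 1000-0, 101-01, 110011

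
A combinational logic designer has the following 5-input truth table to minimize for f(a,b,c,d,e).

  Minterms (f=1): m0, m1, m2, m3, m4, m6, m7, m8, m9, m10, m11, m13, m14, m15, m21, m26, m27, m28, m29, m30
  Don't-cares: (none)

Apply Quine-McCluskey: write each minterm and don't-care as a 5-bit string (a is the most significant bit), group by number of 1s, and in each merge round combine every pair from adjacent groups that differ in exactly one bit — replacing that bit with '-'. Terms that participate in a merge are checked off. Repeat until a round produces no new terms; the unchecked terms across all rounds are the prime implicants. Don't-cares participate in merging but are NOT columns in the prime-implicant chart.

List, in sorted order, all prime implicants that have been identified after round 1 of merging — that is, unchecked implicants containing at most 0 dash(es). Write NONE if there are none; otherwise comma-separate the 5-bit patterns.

NONE

[col 0] 00000*, 00001*, 00010*, 00011*, 00100*, 00110*, 00111*, 01000*, 01001*, 01010*, 01011*, 01101*, 01110*, 01111*, 10101*, 11010*, 11011*, 11100*, 11101*, 11110*
[col 1] -1010*, -1011*, -1101, -1110*, 0-000*, 0-001*, 0-010*, 0-011*, 0-110*, 0-111*, 00-00*, 00-10*, 00-11*, 000-0*, 000-1*, 0000-*, 0001-*, 001-0*, 0011-*, 01-01*, 01-10*, 01-11*, 010-0*, 010-1*, 0100-*, 0101-*, 011-1*, 0111-*, 1-101, 11-10*, 1101-*, 111-0, 1110-
[col 2] -1-10, -101-, 0--10*, 0--11*, 0-0-0*, 0-0-1*, 0-00-*, 0-01-*, 0-11-*, 00--0, 00-1-*, 000--*, 01--1, 01-1-*, 010--*
[col 3] 0--1-, 0-0--
Prime implicants: -1-10, -101-, -1101, 0--1-, 0-0--, 00--0, 01--1, 1-101, 111-0, 1110-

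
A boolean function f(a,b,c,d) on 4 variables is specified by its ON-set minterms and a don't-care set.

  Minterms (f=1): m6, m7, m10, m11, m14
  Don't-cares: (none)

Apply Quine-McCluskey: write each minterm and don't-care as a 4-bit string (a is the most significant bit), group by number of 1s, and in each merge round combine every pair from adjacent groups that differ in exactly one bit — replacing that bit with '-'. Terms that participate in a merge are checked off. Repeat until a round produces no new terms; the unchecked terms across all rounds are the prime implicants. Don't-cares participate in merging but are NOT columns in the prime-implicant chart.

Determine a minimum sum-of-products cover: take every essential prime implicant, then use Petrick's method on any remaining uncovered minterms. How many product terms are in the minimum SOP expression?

Round 0: 0110✓ 0111✓ 1010✓ 1011✓ 1110✓
Round 1: -110 011- 1-10 101-
PIs = {-110, 011-, 1-10, 101-}
Coverage chart:
  m6: -110,011-
  m7: 011- ←essential
  m10: 1-10,101-
  m11: 101- ←essential
  m14: -110,1-10
Essential: 011-, 101-
Petrick residual → -110
Min cover (3 terms): bcd' + a'bc + ab'c

3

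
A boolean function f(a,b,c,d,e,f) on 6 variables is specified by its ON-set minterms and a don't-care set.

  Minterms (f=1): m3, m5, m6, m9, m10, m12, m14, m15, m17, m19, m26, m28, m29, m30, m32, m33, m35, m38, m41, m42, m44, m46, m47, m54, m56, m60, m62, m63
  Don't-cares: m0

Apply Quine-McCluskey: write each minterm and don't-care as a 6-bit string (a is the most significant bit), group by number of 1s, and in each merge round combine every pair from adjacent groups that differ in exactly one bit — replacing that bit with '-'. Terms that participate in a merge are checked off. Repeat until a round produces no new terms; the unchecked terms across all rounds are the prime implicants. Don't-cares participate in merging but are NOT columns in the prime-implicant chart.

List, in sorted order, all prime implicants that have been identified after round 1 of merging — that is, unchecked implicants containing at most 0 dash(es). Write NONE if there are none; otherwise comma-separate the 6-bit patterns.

[col 0] 000000*, 000011*, 000101, 000110*, 001001*, 001010*, 001100*, 001110*, 001111*, 010001*, 010011*, 011010*, 011100*, 011101*, 011110*, 100000*, 100001*, 100011*, 100110*, 101001*, 101010*, 101100*, 101110*, 101111*, 110110*, 111000*, 111100*, 111110*, 111111*
[col 1] -00000, -00011, -00110*, -01001, -01010*, -01100*, -01110*, -01111*, -11100*, -11110*, 0-0011, 0-1010*, 0-1100*, 0-1110*, 00-110*, 001-10*, 0011-0*, 00111-*, 0100-1, 011-10*, 0111-0*, 01110-, 1-0110*, 1-1100*, 1-1110*, 1-1111*, 10-001, 10-110*, 1000-1, 10000-, 101-10*, 1011-0*, 10111-*, 11-110*, 111-00, 1111-0*, 11111-*
[col 2] --1100*, --1110*, -0-110, -01-10, -011-0*, -0111-, -111-0*, 0-1-10, 0-11-0*, 1--110, 1-11-0*, 1-111-
[col 3] --11-0
Prime implicants: --11-0, -0-110, -00000, -00011, -01-10, -01001, -0111-, 0-0011, 0-1-10, 000101, 0100-1, 01110-, 1--110, 1-111-, 10-001, 1000-1, 10000-, 111-00

000101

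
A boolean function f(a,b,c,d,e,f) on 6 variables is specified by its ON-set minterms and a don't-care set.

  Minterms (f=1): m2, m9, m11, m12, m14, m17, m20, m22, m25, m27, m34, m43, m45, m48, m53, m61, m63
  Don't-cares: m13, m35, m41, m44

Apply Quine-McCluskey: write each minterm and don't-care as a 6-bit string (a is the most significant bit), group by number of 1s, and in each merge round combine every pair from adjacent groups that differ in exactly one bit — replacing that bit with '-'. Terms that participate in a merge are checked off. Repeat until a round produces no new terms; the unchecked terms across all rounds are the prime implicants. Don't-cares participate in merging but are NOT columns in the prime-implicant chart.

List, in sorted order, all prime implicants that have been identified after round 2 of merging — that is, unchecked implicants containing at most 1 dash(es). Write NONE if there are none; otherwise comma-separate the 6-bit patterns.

-00010, 0011-0, 01-001, 0101-0, 1-1101, 10-011, 10001-, 11-101, 110000, 1111-1

Round 0: 000010✓ 001001✓ 001011✓ 001100✓ 001101✓ 001110✓ 010001✓ 010100✓ 010110✓ 011001✓ 011011✓ 100010✓ 100011✓ 101001✓ 101011✓ 101100✓ 101101✓ 110000 110101✓ 111101✓ 111111✓
Round 1: -00010 -01001✓ -01011✓ -01100✓ -01101✓ 0-1001✓ 0-1011✓ 001-01✓ 0010-1✓ 0011-0 00110-✓ 01-001 0101-0 0110-1✓ 1-1101 10-011 10001- 101-01✓ 1010-1✓ 10110-✓ 11-101 1111-1
Round 2: -01-01 -010-1 -0110- 0-10-1
PIs = {-00010, -01-01, -010-1, -0110-, 0-10-1, 0011-0, 01-001, 0101-0, 1-1101, 10-011, 10001-, 11-101, 110000, 1111-1}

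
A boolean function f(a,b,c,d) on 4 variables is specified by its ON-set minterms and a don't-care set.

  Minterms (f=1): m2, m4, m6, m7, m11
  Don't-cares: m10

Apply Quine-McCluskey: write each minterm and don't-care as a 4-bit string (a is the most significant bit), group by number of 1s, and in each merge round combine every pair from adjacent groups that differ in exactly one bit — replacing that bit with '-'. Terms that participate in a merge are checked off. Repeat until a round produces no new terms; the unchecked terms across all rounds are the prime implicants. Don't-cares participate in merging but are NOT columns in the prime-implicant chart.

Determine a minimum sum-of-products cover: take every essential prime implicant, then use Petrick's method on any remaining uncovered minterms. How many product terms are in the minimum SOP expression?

4

size-2^0 implicants → 0010(✓)  0100(✓)  0110(✓)  0111(✓)  1010(✓)  1011(✓)
size-2^1 implicants → -010  0-10  01-0  011-  101-
Unchecked terms (primes): -010, 0-10, 01-0, 011-, 101-
Minterm coverage:
  m2 ⊆ -010,0-10
  m4 ⊆ 01-0 [E]
  m6 ⊆ 0-10,01-0,011-
  m7 ⊆ 011- [E]
  m11 ⊆ 101- [E]
E = {01-0, 011-, 101-}
Petrick residual → -010
Cover = b'cd' + a'bd' + a'bc + ab'c  |cover|=4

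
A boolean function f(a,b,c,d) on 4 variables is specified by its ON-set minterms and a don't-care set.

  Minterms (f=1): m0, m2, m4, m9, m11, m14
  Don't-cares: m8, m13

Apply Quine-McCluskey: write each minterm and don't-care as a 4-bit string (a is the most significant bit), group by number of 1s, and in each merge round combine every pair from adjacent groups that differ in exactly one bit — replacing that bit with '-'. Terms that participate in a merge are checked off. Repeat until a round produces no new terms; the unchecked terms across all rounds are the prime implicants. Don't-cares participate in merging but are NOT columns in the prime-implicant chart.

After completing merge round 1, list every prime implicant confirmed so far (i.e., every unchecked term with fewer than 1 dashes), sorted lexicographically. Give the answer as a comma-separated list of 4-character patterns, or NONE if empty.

1110

Round 0: 0000✓ 0010✓ 0100✓ 1000✓ 1001✓ 1011✓ 1101✓ 1110
Round 1: -000 0-00 00-0 1-01 10-1 100-
PIs = {-000, 0-00, 00-0, 1-01, 10-1, 100-, 1110}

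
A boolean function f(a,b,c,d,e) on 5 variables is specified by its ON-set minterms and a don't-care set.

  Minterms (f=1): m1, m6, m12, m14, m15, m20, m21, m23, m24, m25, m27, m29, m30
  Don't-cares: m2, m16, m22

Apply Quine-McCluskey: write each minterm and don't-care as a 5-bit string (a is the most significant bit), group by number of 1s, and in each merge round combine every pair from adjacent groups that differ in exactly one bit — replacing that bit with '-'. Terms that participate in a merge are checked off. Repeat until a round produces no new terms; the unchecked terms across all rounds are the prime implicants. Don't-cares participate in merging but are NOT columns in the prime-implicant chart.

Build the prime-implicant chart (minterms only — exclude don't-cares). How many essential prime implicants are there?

6

size-2^0 implicants → 00001  00010(✓)  00110(✓)  01100(✓)  01110(✓)  01111(✓)  10000(✓)  10100(✓)  10101(✓)  10110(✓)  10111(✓)  11000(✓)  11001(✓)  11011(✓)  11101(✓)  11110(✓)
size-2^1 implicants → -0110(✓)  -1110(✓)  0-110(✓)  00-10  011-0  0111-  1-000  1-101  1-110(✓)  10-00  101-0(✓)  101-1(✓)  1010-(✓)  1011-(✓)  11-01  110-1  1100-
size-2^2 implicants → --110  101--
Unchecked terms (primes): --110, 00-10, 00001, 011-0, 0111-, 1-000, 1-101, 10-00, 101--, 11-01, 110-1, 1100-
Minterm coverage:
  m1 ⊆ 00001 [E]
  m6 ⊆ --110,00-10
  m12 ⊆ 011-0 [E]
  m14 ⊆ --110,011-0,0111-
  m15 ⊆ 0111- [E]
  m20 ⊆ 10-00,101--
  m21 ⊆ 1-101,101--
  m23 ⊆ 101-- [E]
  m24 ⊆ 1-000,1100-
  m25 ⊆ 11-01,110-1,1100-
  m27 ⊆ 110-1 [E]
  m29 ⊆ 1-101,11-01
  m30 ⊆ --110 [E]
E = {--110, 00001, 011-0, 0111-, 101--, 110-1}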